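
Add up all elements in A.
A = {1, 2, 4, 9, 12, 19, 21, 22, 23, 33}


Set A = {1, 2, 4, 9, 12, 19, 21, 22, 23, 33}
Sum = 1 + 2 + 4 + 9 + 12 + 19 + 21 + 22 + 23 + 33 = 146

146


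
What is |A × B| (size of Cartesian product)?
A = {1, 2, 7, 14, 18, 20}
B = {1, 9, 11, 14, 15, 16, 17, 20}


Set A = {1, 2, 7, 14, 18, 20} has 6 elements.
Set B = {1, 9, 11, 14, 15, 16, 17, 20} has 8 elements.
|A × B| = |A| × |B| = 6 × 8 = 48

48


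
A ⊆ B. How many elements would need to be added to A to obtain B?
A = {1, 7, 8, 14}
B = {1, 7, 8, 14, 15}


Set A = {1, 7, 8, 14}, |A| = 4
Set B = {1, 7, 8, 14, 15}, |B| = 5
Since A ⊆ B: B \ A = {15}
|B| - |A| = 5 - 4 = 1

1


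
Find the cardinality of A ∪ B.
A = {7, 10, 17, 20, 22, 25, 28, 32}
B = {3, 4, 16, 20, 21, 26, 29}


Set A = {7, 10, 17, 20, 22, 25, 28, 32}, |A| = 8
Set B = {3, 4, 16, 20, 21, 26, 29}, |B| = 7
A ∩ B = {20}, |A ∩ B| = 1
|A ∪ B| = |A| + |B| - |A ∩ B| = 8 + 7 - 1 = 14

14


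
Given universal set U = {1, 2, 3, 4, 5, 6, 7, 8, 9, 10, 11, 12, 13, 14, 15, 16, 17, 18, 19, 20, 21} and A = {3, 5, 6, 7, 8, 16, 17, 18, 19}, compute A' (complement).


Universal set U = {1, 2, 3, 4, 5, 6, 7, 8, 9, 10, 11, 12, 13, 14, 15, 16, 17, 18, 19, 20, 21}
Set A = {3, 5, 6, 7, 8, 16, 17, 18, 19}
A' = U \ A = elements in U but not in A
Checking each element of U:
1 (not in A, include), 2 (not in A, include), 3 (in A, exclude), 4 (not in A, include), 5 (in A, exclude), 6 (in A, exclude), 7 (in A, exclude), 8 (in A, exclude), 9 (not in A, include), 10 (not in A, include), 11 (not in A, include), 12 (not in A, include), 13 (not in A, include), 14 (not in A, include), 15 (not in A, include), 16 (in A, exclude), 17 (in A, exclude), 18 (in A, exclude), 19 (in A, exclude), 20 (not in A, include), 21 (not in A, include)
A' = {1, 2, 4, 9, 10, 11, 12, 13, 14, 15, 20, 21}

{1, 2, 4, 9, 10, 11, 12, 13, 14, 15, 20, 21}


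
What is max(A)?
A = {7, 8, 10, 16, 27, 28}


Set A = {7, 8, 10, 16, 27, 28}
Elements in ascending order: 7, 8, 10, 16, 27, 28
The largest element is 28.

28


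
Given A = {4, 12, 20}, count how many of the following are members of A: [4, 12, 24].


Set A = {4, 12, 20}
Candidates: [4, 12, 24]
Check each candidate:
4 ∈ A, 12 ∈ A, 24 ∉ A
Count of candidates in A: 2

2


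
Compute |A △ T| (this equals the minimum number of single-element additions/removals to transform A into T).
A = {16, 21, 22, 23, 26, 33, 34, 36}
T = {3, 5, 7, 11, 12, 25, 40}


Set A = {16, 21, 22, 23, 26, 33, 34, 36}
Set T = {3, 5, 7, 11, 12, 25, 40}
Elements to remove from A (in A, not in T): {16, 21, 22, 23, 26, 33, 34, 36} → 8 removals
Elements to add to A (in T, not in A): {3, 5, 7, 11, 12, 25, 40} → 7 additions
Total edits = 8 + 7 = 15

15


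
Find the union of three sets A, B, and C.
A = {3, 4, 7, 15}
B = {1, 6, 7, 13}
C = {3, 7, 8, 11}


Set A = {3, 4, 7, 15}
Set B = {1, 6, 7, 13}
Set C = {3, 7, 8, 11}
First, A ∪ B = {1, 3, 4, 6, 7, 13, 15}
Then, (A ∪ B) ∪ C = {1, 3, 4, 6, 7, 8, 11, 13, 15}

{1, 3, 4, 6, 7, 8, 11, 13, 15}


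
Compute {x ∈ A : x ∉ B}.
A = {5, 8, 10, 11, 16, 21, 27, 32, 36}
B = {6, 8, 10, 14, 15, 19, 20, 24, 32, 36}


Set A = {5, 8, 10, 11, 16, 21, 27, 32, 36}
Set B = {6, 8, 10, 14, 15, 19, 20, 24, 32, 36}
Check each element of A against B:
5 ∉ B (include), 8 ∈ B, 10 ∈ B, 11 ∉ B (include), 16 ∉ B (include), 21 ∉ B (include), 27 ∉ B (include), 32 ∈ B, 36 ∈ B
Elements of A not in B: {5, 11, 16, 21, 27}

{5, 11, 16, 21, 27}


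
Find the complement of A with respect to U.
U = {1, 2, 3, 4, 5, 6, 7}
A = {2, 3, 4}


Universal set U = {1, 2, 3, 4, 5, 6, 7}
Set A = {2, 3, 4}
A' = U \ A = elements in U but not in A
Checking each element of U:
1 (not in A, include), 2 (in A, exclude), 3 (in A, exclude), 4 (in A, exclude), 5 (not in A, include), 6 (not in A, include), 7 (not in A, include)
A' = {1, 5, 6, 7}

{1, 5, 6, 7}


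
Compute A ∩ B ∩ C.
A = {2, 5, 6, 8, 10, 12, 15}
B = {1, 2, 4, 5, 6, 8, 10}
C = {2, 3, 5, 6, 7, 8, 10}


Set A = {2, 5, 6, 8, 10, 12, 15}
Set B = {1, 2, 4, 5, 6, 8, 10}
Set C = {2, 3, 5, 6, 7, 8, 10}
First, A ∩ B = {2, 5, 6, 8, 10}
Then, (A ∩ B) ∩ C = {2, 5, 6, 8, 10}

{2, 5, 6, 8, 10}


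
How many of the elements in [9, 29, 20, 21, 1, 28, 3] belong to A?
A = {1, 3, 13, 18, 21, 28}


Set A = {1, 3, 13, 18, 21, 28}
Candidates: [9, 29, 20, 21, 1, 28, 3]
Check each candidate:
9 ∉ A, 29 ∉ A, 20 ∉ A, 21 ∈ A, 1 ∈ A, 28 ∈ A, 3 ∈ A
Count of candidates in A: 4

4


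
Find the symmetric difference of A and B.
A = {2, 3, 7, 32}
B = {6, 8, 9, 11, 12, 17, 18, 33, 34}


Set A = {2, 3, 7, 32}
Set B = {6, 8, 9, 11, 12, 17, 18, 33, 34}
A △ B = (A \ B) ∪ (B \ A)
Elements in A but not B: {2, 3, 7, 32}
Elements in B but not A: {6, 8, 9, 11, 12, 17, 18, 33, 34}
A △ B = {2, 3, 6, 7, 8, 9, 11, 12, 17, 18, 32, 33, 34}

{2, 3, 6, 7, 8, 9, 11, 12, 17, 18, 32, 33, 34}


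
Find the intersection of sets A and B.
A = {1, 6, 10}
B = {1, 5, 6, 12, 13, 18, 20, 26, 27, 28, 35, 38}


Set A = {1, 6, 10}
Set B = {1, 5, 6, 12, 13, 18, 20, 26, 27, 28, 35, 38}
A ∩ B includes only elements in both sets.
Check each element of A against B:
1 ✓, 6 ✓, 10 ✗
A ∩ B = {1, 6}

{1, 6}


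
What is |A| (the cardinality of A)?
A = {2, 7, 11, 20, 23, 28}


Set A = {2, 7, 11, 20, 23, 28}
Listing elements: 2, 7, 11, 20, 23, 28
Counting: 6 elements
|A| = 6

6


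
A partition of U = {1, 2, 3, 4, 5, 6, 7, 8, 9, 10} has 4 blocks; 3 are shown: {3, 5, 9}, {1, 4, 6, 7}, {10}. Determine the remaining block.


U = {1, 2, 3, 4, 5, 6, 7, 8, 9, 10}
Shown blocks: {3, 5, 9}, {1, 4, 6, 7}, {10}
A partition's blocks are pairwise disjoint and cover U, so the missing block = U \ (union of shown blocks).
Union of shown blocks: {1, 3, 4, 5, 6, 7, 9, 10}
Missing block = U \ (union) = {2, 8}

{2, 8}


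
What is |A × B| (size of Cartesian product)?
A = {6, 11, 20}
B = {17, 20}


Set A = {6, 11, 20} has 3 elements.
Set B = {17, 20} has 2 elements.
|A × B| = |A| × |B| = 3 × 2 = 6

6


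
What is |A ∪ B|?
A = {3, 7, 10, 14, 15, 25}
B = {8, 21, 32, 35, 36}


Set A = {3, 7, 10, 14, 15, 25}, |A| = 6
Set B = {8, 21, 32, 35, 36}, |B| = 5
A ∩ B = {}, |A ∩ B| = 0
|A ∪ B| = |A| + |B| - |A ∩ B| = 6 + 5 - 0 = 11

11


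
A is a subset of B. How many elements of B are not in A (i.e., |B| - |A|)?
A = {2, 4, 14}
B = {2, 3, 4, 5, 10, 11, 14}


Set A = {2, 4, 14}, |A| = 3
Set B = {2, 3, 4, 5, 10, 11, 14}, |B| = 7
Since A ⊆ B: B \ A = {3, 5, 10, 11}
|B| - |A| = 7 - 3 = 4

4


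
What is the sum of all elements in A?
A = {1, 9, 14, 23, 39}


Set A = {1, 9, 14, 23, 39}
Sum = 1 + 9 + 14 + 23 + 39 = 86

86


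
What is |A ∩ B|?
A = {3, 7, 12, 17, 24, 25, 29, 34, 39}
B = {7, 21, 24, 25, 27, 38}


Set A = {3, 7, 12, 17, 24, 25, 29, 34, 39}
Set B = {7, 21, 24, 25, 27, 38}
A ∩ B = {7, 24, 25}
|A ∩ B| = 3

3


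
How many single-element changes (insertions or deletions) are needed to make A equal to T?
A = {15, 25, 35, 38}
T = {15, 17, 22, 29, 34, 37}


Set A = {15, 25, 35, 38}
Set T = {15, 17, 22, 29, 34, 37}
Elements to remove from A (in A, not in T): {25, 35, 38} → 3 removals
Elements to add to A (in T, not in A): {17, 22, 29, 34, 37} → 5 additions
Total edits = 3 + 5 = 8

8


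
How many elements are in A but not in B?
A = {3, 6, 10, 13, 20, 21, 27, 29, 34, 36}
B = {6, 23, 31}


Set A = {3, 6, 10, 13, 20, 21, 27, 29, 34, 36}
Set B = {6, 23, 31}
A \ B = {3, 10, 13, 20, 21, 27, 29, 34, 36}
|A \ B| = 9

9


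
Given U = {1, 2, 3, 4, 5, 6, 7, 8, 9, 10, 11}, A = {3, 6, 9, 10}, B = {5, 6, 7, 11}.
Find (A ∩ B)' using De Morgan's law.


U = {1, 2, 3, 4, 5, 6, 7, 8, 9, 10, 11}
A = {3, 6, 9, 10}, B = {5, 6, 7, 11}
A ∩ B = {6}
(A ∩ B)' = U \ (A ∩ B) = {1, 2, 3, 4, 5, 7, 8, 9, 10, 11}
Verification via A' ∪ B': A' = {1, 2, 4, 5, 7, 8, 11}, B' = {1, 2, 3, 4, 8, 9, 10}
A' ∪ B' = {1, 2, 3, 4, 5, 7, 8, 9, 10, 11} ✓

{1, 2, 3, 4, 5, 7, 8, 9, 10, 11}


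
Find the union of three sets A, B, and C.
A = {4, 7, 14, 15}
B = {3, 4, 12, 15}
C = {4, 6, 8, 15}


Set A = {4, 7, 14, 15}
Set B = {3, 4, 12, 15}
Set C = {4, 6, 8, 15}
First, A ∪ B = {3, 4, 7, 12, 14, 15}
Then, (A ∪ B) ∪ C = {3, 4, 6, 7, 8, 12, 14, 15}

{3, 4, 6, 7, 8, 12, 14, 15}


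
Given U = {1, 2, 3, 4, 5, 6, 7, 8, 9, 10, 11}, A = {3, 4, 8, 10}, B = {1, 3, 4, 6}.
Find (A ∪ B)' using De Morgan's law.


U = {1, 2, 3, 4, 5, 6, 7, 8, 9, 10, 11}
A = {3, 4, 8, 10}, B = {1, 3, 4, 6}
A ∪ B = {1, 3, 4, 6, 8, 10}
(A ∪ B)' = U \ (A ∪ B) = {2, 5, 7, 9, 11}
Verification via A' ∩ B': A' = {1, 2, 5, 6, 7, 9, 11}, B' = {2, 5, 7, 8, 9, 10, 11}
A' ∩ B' = {2, 5, 7, 9, 11} ✓

{2, 5, 7, 9, 11}


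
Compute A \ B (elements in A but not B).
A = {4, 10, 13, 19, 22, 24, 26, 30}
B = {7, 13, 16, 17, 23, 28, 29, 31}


Set A = {4, 10, 13, 19, 22, 24, 26, 30}
Set B = {7, 13, 16, 17, 23, 28, 29, 31}
A \ B includes elements in A that are not in B.
Check each element of A:
4 (not in B, keep), 10 (not in B, keep), 13 (in B, remove), 19 (not in B, keep), 22 (not in B, keep), 24 (not in B, keep), 26 (not in B, keep), 30 (not in B, keep)
A \ B = {4, 10, 19, 22, 24, 26, 30}

{4, 10, 19, 22, 24, 26, 30}


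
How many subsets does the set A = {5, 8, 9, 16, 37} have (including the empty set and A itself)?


Set A = {5, 8, 9, 16, 37}
|A| = 5
The power set P(A) contains all subsets of A.
|P(A)| = 2^|A| = 2^5 = 32

32


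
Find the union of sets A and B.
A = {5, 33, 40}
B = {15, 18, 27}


Set A = {5, 33, 40}
Set B = {15, 18, 27}
A ∪ B includes all elements in either set.
Elements from A: {5, 33, 40}
Elements from B not already included: {15, 18, 27}
A ∪ B = {5, 15, 18, 27, 33, 40}

{5, 15, 18, 27, 33, 40}


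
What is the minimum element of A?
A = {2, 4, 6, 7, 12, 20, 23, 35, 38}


Set A = {2, 4, 6, 7, 12, 20, 23, 35, 38}
Elements in ascending order: 2, 4, 6, 7, 12, 20, 23, 35, 38
The smallest element is 2.

2


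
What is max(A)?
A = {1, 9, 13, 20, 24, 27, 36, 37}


Set A = {1, 9, 13, 20, 24, 27, 36, 37}
Elements in ascending order: 1, 9, 13, 20, 24, 27, 36, 37
The largest element is 37.

37


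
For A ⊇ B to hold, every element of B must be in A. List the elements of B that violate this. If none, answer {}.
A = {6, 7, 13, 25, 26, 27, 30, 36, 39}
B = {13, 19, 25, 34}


Set A = {6, 7, 13, 25, 26, 27, 30, 36, 39}
Set B = {13, 19, 25, 34}
Check each element of B against A:
13 ∈ A, 19 ∉ A (include), 25 ∈ A, 34 ∉ A (include)
Elements of B not in A: {19, 34}

{19, 34}


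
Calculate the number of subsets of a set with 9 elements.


The set has 9 elements.
The power set contains all possible subsets.
|P(A)| = 2^|A| = 2^9 = 512

512


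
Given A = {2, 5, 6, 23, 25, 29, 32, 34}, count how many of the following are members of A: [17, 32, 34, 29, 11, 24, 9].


Set A = {2, 5, 6, 23, 25, 29, 32, 34}
Candidates: [17, 32, 34, 29, 11, 24, 9]
Check each candidate:
17 ∉ A, 32 ∈ A, 34 ∈ A, 29 ∈ A, 11 ∉ A, 24 ∉ A, 9 ∉ A
Count of candidates in A: 3

3


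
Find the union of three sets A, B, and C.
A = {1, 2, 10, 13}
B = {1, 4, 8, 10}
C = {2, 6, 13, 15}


Set A = {1, 2, 10, 13}
Set B = {1, 4, 8, 10}
Set C = {2, 6, 13, 15}
First, A ∪ B = {1, 2, 4, 8, 10, 13}
Then, (A ∪ B) ∪ C = {1, 2, 4, 6, 8, 10, 13, 15}

{1, 2, 4, 6, 8, 10, 13, 15}


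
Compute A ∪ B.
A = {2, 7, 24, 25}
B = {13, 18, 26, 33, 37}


Set A = {2, 7, 24, 25}
Set B = {13, 18, 26, 33, 37}
A ∪ B includes all elements in either set.
Elements from A: {2, 7, 24, 25}
Elements from B not already included: {13, 18, 26, 33, 37}
A ∪ B = {2, 7, 13, 18, 24, 25, 26, 33, 37}

{2, 7, 13, 18, 24, 25, 26, 33, 37}


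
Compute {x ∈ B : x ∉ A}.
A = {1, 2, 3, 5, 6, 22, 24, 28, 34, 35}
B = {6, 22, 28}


Set A = {1, 2, 3, 5, 6, 22, 24, 28, 34, 35}
Set B = {6, 22, 28}
Check each element of B against A:
6 ∈ A, 22 ∈ A, 28 ∈ A
Elements of B not in A: {}

{}


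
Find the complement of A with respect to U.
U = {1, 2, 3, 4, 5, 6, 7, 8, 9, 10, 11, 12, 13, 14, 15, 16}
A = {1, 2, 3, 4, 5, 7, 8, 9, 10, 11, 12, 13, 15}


Universal set U = {1, 2, 3, 4, 5, 6, 7, 8, 9, 10, 11, 12, 13, 14, 15, 16}
Set A = {1, 2, 3, 4, 5, 7, 8, 9, 10, 11, 12, 13, 15}
A' = U \ A = elements in U but not in A
Checking each element of U:
1 (in A, exclude), 2 (in A, exclude), 3 (in A, exclude), 4 (in A, exclude), 5 (in A, exclude), 6 (not in A, include), 7 (in A, exclude), 8 (in A, exclude), 9 (in A, exclude), 10 (in A, exclude), 11 (in A, exclude), 12 (in A, exclude), 13 (in A, exclude), 14 (not in A, include), 15 (in A, exclude), 16 (not in A, include)
A' = {6, 14, 16}

{6, 14, 16}


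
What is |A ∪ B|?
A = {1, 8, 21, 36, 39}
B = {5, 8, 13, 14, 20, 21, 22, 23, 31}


Set A = {1, 8, 21, 36, 39}, |A| = 5
Set B = {5, 8, 13, 14, 20, 21, 22, 23, 31}, |B| = 9
A ∩ B = {8, 21}, |A ∩ B| = 2
|A ∪ B| = |A| + |B| - |A ∩ B| = 5 + 9 - 2 = 12

12


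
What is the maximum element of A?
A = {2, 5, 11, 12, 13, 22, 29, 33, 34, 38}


Set A = {2, 5, 11, 12, 13, 22, 29, 33, 34, 38}
Elements in ascending order: 2, 5, 11, 12, 13, 22, 29, 33, 34, 38
The largest element is 38.

38


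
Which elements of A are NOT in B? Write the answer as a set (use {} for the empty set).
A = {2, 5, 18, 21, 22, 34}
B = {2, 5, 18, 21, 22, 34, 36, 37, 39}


Set A = {2, 5, 18, 21, 22, 34}
Set B = {2, 5, 18, 21, 22, 34, 36, 37, 39}
Check each element of A against B:
2 ∈ B, 5 ∈ B, 18 ∈ B, 21 ∈ B, 22 ∈ B, 34 ∈ B
Elements of A not in B: {}

{}


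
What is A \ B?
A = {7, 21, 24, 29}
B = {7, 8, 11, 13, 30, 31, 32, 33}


Set A = {7, 21, 24, 29}
Set B = {7, 8, 11, 13, 30, 31, 32, 33}
A \ B includes elements in A that are not in B.
Check each element of A:
7 (in B, remove), 21 (not in B, keep), 24 (not in B, keep), 29 (not in B, keep)
A \ B = {21, 24, 29}

{21, 24, 29}


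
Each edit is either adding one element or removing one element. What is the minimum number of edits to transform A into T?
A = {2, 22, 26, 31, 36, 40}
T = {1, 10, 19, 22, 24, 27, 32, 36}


Set A = {2, 22, 26, 31, 36, 40}
Set T = {1, 10, 19, 22, 24, 27, 32, 36}
Elements to remove from A (in A, not in T): {2, 26, 31, 40} → 4 removals
Elements to add to A (in T, not in A): {1, 10, 19, 24, 27, 32} → 6 additions
Total edits = 4 + 6 = 10

10


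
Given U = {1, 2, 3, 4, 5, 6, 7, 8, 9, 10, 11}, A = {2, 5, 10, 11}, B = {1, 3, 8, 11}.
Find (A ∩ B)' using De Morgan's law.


U = {1, 2, 3, 4, 5, 6, 7, 8, 9, 10, 11}
A = {2, 5, 10, 11}, B = {1, 3, 8, 11}
A ∩ B = {11}
(A ∩ B)' = U \ (A ∩ B) = {1, 2, 3, 4, 5, 6, 7, 8, 9, 10}
Verification via A' ∪ B': A' = {1, 3, 4, 6, 7, 8, 9}, B' = {2, 4, 5, 6, 7, 9, 10}
A' ∪ B' = {1, 2, 3, 4, 5, 6, 7, 8, 9, 10} ✓

{1, 2, 3, 4, 5, 6, 7, 8, 9, 10}


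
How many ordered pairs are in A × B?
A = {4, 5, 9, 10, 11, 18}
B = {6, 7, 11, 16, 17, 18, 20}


Set A = {4, 5, 9, 10, 11, 18} has 6 elements.
Set B = {6, 7, 11, 16, 17, 18, 20} has 7 elements.
|A × B| = |A| × |B| = 6 × 7 = 42

42


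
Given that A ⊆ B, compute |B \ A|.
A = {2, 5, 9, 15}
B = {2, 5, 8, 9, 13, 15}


Set A = {2, 5, 9, 15}, |A| = 4
Set B = {2, 5, 8, 9, 13, 15}, |B| = 6
Since A ⊆ B: B \ A = {8, 13}
|B| - |A| = 6 - 4 = 2

2


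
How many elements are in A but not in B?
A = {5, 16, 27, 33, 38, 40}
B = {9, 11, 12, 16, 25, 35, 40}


Set A = {5, 16, 27, 33, 38, 40}
Set B = {9, 11, 12, 16, 25, 35, 40}
A \ B = {5, 27, 33, 38}
|A \ B| = 4

4


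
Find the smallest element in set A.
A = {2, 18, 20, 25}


Set A = {2, 18, 20, 25}
Elements in ascending order: 2, 18, 20, 25
The smallest element is 2.

2


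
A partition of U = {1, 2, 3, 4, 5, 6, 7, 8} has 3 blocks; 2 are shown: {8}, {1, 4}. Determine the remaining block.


U = {1, 2, 3, 4, 5, 6, 7, 8}
Shown blocks: {8}, {1, 4}
A partition's blocks are pairwise disjoint and cover U, so the missing block = U \ (union of shown blocks).
Union of shown blocks: {1, 4, 8}
Missing block = U \ (union) = {2, 3, 5, 6, 7}

{2, 3, 5, 6, 7}


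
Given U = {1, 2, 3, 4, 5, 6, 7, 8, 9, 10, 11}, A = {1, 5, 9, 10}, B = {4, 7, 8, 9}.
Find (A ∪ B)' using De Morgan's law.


U = {1, 2, 3, 4, 5, 6, 7, 8, 9, 10, 11}
A = {1, 5, 9, 10}, B = {4, 7, 8, 9}
A ∪ B = {1, 4, 5, 7, 8, 9, 10}
(A ∪ B)' = U \ (A ∪ B) = {2, 3, 6, 11}
Verification via A' ∩ B': A' = {2, 3, 4, 6, 7, 8, 11}, B' = {1, 2, 3, 5, 6, 10, 11}
A' ∩ B' = {2, 3, 6, 11} ✓

{2, 3, 6, 11}


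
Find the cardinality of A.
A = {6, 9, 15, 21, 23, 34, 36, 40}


Set A = {6, 9, 15, 21, 23, 34, 36, 40}
Listing elements: 6, 9, 15, 21, 23, 34, 36, 40
Counting: 8 elements
|A| = 8

8


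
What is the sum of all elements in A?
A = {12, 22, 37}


Set A = {12, 22, 37}
Sum = 12 + 22 + 37 = 71

71


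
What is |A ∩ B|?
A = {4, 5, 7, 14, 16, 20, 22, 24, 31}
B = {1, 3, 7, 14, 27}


Set A = {4, 5, 7, 14, 16, 20, 22, 24, 31}
Set B = {1, 3, 7, 14, 27}
A ∩ B = {7, 14}
|A ∩ B| = 2

2


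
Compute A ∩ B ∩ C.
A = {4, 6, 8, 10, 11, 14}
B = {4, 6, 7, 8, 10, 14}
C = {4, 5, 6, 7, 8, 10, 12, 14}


Set A = {4, 6, 8, 10, 11, 14}
Set B = {4, 6, 7, 8, 10, 14}
Set C = {4, 5, 6, 7, 8, 10, 12, 14}
First, A ∩ B = {4, 6, 8, 10, 14}
Then, (A ∩ B) ∩ C = {4, 6, 8, 10, 14}

{4, 6, 8, 10, 14}


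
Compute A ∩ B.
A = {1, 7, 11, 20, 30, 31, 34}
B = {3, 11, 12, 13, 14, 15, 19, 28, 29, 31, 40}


Set A = {1, 7, 11, 20, 30, 31, 34}
Set B = {3, 11, 12, 13, 14, 15, 19, 28, 29, 31, 40}
A ∩ B includes only elements in both sets.
Check each element of A against B:
1 ✗, 7 ✗, 11 ✓, 20 ✗, 30 ✗, 31 ✓, 34 ✗
A ∩ B = {11, 31}

{11, 31}


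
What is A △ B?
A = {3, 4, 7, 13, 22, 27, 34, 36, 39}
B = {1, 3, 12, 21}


Set A = {3, 4, 7, 13, 22, 27, 34, 36, 39}
Set B = {1, 3, 12, 21}
A △ B = (A \ B) ∪ (B \ A)
Elements in A but not B: {4, 7, 13, 22, 27, 34, 36, 39}
Elements in B but not A: {1, 12, 21}
A △ B = {1, 4, 7, 12, 13, 21, 22, 27, 34, 36, 39}

{1, 4, 7, 12, 13, 21, 22, 27, 34, 36, 39}


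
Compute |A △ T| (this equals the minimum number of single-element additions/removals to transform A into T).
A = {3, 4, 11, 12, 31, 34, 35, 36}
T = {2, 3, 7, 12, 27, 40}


Set A = {3, 4, 11, 12, 31, 34, 35, 36}
Set T = {2, 3, 7, 12, 27, 40}
Elements to remove from A (in A, not in T): {4, 11, 31, 34, 35, 36} → 6 removals
Elements to add to A (in T, not in A): {2, 7, 27, 40} → 4 additions
Total edits = 6 + 4 = 10

10


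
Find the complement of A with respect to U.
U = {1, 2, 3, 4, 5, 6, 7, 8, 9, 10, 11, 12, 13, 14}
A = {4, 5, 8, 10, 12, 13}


Universal set U = {1, 2, 3, 4, 5, 6, 7, 8, 9, 10, 11, 12, 13, 14}
Set A = {4, 5, 8, 10, 12, 13}
A' = U \ A = elements in U but not in A
Checking each element of U:
1 (not in A, include), 2 (not in A, include), 3 (not in A, include), 4 (in A, exclude), 5 (in A, exclude), 6 (not in A, include), 7 (not in A, include), 8 (in A, exclude), 9 (not in A, include), 10 (in A, exclude), 11 (not in A, include), 12 (in A, exclude), 13 (in A, exclude), 14 (not in A, include)
A' = {1, 2, 3, 6, 7, 9, 11, 14}

{1, 2, 3, 6, 7, 9, 11, 14}


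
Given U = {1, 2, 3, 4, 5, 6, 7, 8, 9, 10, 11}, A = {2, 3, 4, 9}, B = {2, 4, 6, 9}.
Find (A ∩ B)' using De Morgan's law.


U = {1, 2, 3, 4, 5, 6, 7, 8, 9, 10, 11}
A = {2, 3, 4, 9}, B = {2, 4, 6, 9}
A ∩ B = {2, 4, 9}
(A ∩ B)' = U \ (A ∩ B) = {1, 3, 5, 6, 7, 8, 10, 11}
Verification via A' ∪ B': A' = {1, 5, 6, 7, 8, 10, 11}, B' = {1, 3, 5, 7, 8, 10, 11}
A' ∪ B' = {1, 3, 5, 6, 7, 8, 10, 11} ✓

{1, 3, 5, 6, 7, 8, 10, 11}


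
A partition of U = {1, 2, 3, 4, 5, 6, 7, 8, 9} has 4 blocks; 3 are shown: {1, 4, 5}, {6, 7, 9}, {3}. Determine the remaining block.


U = {1, 2, 3, 4, 5, 6, 7, 8, 9}
Shown blocks: {1, 4, 5}, {6, 7, 9}, {3}
A partition's blocks are pairwise disjoint and cover U, so the missing block = U \ (union of shown blocks).
Union of shown blocks: {1, 3, 4, 5, 6, 7, 9}
Missing block = U \ (union) = {2, 8}

{2, 8}


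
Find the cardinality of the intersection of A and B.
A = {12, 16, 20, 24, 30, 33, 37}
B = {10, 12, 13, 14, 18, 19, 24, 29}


Set A = {12, 16, 20, 24, 30, 33, 37}
Set B = {10, 12, 13, 14, 18, 19, 24, 29}
A ∩ B = {12, 24}
|A ∩ B| = 2

2


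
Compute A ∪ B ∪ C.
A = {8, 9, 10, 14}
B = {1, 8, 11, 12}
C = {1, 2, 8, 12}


Set A = {8, 9, 10, 14}
Set B = {1, 8, 11, 12}
Set C = {1, 2, 8, 12}
First, A ∪ B = {1, 8, 9, 10, 11, 12, 14}
Then, (A ∪ B) ∪ C = {1, 2, 8, 9, 10, 11, 12, 14}

{1, 2, 8, 9, 10, 11, 12, 14}


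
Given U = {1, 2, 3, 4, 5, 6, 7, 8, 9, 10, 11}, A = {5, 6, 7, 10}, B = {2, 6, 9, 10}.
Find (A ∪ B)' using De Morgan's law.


U = {1, 2, 3, 4, 5, 6, 7, 8, 9, 10, 11}
A = {5, 6, 7, 10}, B = {2, 6, 9, 10}
A ∪ B = {2, 5, 6, 7, 9, 10}
(A ∪ B)' = U \ (A ∪ B) = {1, 3, 4, 8, 11}
Verification via A' ∩ B': A' = {1, 2, 3, 4, 8, 9, 11}, B' = {1, 3, 4, 5, 7, 8, 11}
A' ∩ B' = {1, 3, 4, 8, 11} ✓

{1, 3, 4, 8, 11}


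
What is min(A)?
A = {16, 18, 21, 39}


Set A = {16, 18, 21, 39}
Elements in ascending order: 16, 18, 21, 39
The smallest element is 16.

16


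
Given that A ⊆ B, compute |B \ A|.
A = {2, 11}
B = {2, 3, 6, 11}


Set A = {2, 11}, |A| = 2
Set B = {2, 3, 6, 11}, |B| = 4
Since A ⊆ B: B \ A = {3, 6}
|B| - |A| = 4 - 2 = 2

2


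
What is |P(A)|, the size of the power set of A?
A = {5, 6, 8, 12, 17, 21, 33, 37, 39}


Set A = {5, 6, 8, 12, 17, 21, 33, 37, 39}
|A| = 9
The power set P(A) contains all subsets of A.
|P(A)| = 2^|A| = 2^9 = 512

512


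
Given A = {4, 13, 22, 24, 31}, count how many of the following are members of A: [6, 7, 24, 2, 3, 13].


Set A = {4, 13, 22, 24, 31}
Candidates: [6, 7, 24, 2, 3, 13]
Check each candidate:
6 ∉ A, 7 ∉ A, 24 ∈ A, 2 ∉ A, 3 ∉ A, 13 ∈ A
Count of candidates in A: 2

2


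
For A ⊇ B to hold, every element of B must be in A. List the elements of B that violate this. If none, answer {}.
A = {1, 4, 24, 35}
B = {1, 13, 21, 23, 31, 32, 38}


Set A = {1, 4, 24, 35}
Set B = {1, 13, 21, 23, 31, 32, 38}
Check each element of B against A:
1 ∈ A, 13 ∉ A (include), 21 ∉ A (include), 23 ∉ A (include), 31 ∉ A (include), 32 ∉ A (include), 38 ∉ A (include)
Elements of B not in A: {13, 21, 23, 31, 32, 38}

{13, 21, 23, 31, 32, 38}


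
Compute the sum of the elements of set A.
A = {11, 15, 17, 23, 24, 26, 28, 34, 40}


Set A = {11, 15, 17, 23, 24, 26, 28, 34, 40}
Sum = 11 + 15 + 17 + 23 + 24 + 26 + 28 + 34 + 40 = 218

218


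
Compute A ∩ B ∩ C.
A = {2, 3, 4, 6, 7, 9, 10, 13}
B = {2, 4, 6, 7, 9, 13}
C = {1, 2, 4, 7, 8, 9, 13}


Set A = {2, 3, 4, 6, 7, 9, 10, 13}
Set B = {2, 4, 6, 7, 9, 13}
Set C = {1, 2, 4, 7, 8, 9, 13}
First, A ∩ B = {2, 4, 6, 7, 9, 13}
Then, (A ∩ B) ∩ C = {2, 4, 7, 9, 13}

{2, 4, 7, 9, 13}


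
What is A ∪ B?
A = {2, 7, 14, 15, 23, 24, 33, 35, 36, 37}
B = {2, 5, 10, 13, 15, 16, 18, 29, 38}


Set A = {2, 7, 14, 15, 23, 24, 33, 35, 36, 37}
Set B = {2, 5, 10, 13, 15, 16, 18, 29, 38}
A ∪ B includes all elements in either set.
Elements from A: {2, 7, 14, 15, 23, 24, 33, 35, 36, 37}
Elements from B not already included: {5, 10, 13, 16, 18, 29, 38}
A ∪ B = {2, 5, 7, 10, 13, 14, 15, 16, 18, 23, 24, 29, 33, 35, 36, 37, 38}

{2, 5, 7, 10, 13, 14, 15, 16, 18, 23, 24, 29, 33, 35, 36, 37, 38}


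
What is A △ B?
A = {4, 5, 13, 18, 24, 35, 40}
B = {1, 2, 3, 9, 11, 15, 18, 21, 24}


Set A = {4, 5, 13, 18, 24, 35, 40}
Set B = {1, 2, 3, 9, 11, 15, 18, 21, 24}
A △ B = (A \ B) ∪ (B \ A)
Elements in A but not B: {4, 5, 13, 35, 40}
Elements in B but not A: {1, 2, 3, 9, 11, 15, 21}
A △ B = {1, 2, 3, 4, 5, 9, 11, 13, 15, 21, 35, 40}

{1, 2, 3, 4, 5, 9, 11, 13, 15, 21, 35, 40}


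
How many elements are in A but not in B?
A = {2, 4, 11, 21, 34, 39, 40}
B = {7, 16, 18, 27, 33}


Set A = {2, 4, 11, 21, 34, 39, 40}
Set B = {7, 16, 18, 27, 33}
A \ B = {2, 4, 11, 21, 34, 39, 40}
|A \ B| = 7

7


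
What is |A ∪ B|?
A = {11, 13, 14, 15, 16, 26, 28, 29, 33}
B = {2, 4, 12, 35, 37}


Set A = {11, 13, 14, 15, 16, 26, 28, 29, 33}, |A| = 9
Set B = {2, 4, 12, 35, 37}, |B| = 5
A ∩ B = {}, |A ∩ B| = 0
|A ∪ B| = |A| + |B| - |A ∩ B| = 9 + 5 - 0 = 14

14


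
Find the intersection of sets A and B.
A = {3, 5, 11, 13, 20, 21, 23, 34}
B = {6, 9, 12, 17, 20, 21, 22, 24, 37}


Set A = {3, 5, 11, 13, 20, 21, 23, 34}
Set B = {6, 9, 12, 17, 20, 21, 22, 24, 37}
A ∩ B includes only elements in both sets.
Check each element of A against B:
3 ✗, 5 ✗, 11 ✗, 13 ✗, 20 ✓, 21 ✓, 23 ✗, 34 ✗
A ∩ B = {20, 21}

{20, 21}


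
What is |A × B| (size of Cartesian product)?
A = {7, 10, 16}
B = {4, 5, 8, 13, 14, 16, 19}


Set A = {7, 10, 16} has 3 elements.
Set B = {4, 5, 8, 13, 14, 16, 19} has 7 elements.
|A × B| = |A| × |B| = 3 × 7 = 21

21


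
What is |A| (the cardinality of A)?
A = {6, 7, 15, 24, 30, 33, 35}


Set A = {6, 7, 15, 24, 30, 33, 35}
Listing elements: 6, 7, 15, 24, 30, 33, 35
Counting: 7 elements
|A| = 7

7


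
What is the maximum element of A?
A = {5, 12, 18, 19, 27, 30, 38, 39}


Set A = {5, 12, 18, 19, 27, 30, 38, 39}
Elements in ascending order: 5, 12, 18, 19, 27, 30, 38, 39
The largest element is 39.

39


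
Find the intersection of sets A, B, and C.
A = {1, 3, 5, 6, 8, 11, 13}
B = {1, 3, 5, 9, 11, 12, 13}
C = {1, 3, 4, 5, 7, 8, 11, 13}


Set A = {1, 3, 5, 6, 8, 11, 13}
Set B = {1, 3, 5, 9, 11, 12, 13}
Set C = {1, 3, 4, 5, 7, 8, 11, 13}
First, A ∩ B = {1, 3, 5, 11, 13}
Then, (A ∩ B) ∩ C = {1, 3, 5, 11, 13}

{1, 3, 5, 11, 13}


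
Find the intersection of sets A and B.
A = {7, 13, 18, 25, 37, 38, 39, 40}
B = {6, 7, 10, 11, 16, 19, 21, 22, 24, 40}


Set A = {7, 13, 18, 25, 37, 38, 39, 40}
Set B = {6, 7, 10, 11, 16, 19, 21, 22, 24, 40}
A ∩ B includes only elements in both sets.
Check each element of A against B:
7 ✓, 13 ✗, 18 ✗, 25 ✗, 37 ✗, 38 ✗, 39 ✗, 40 ✓
A ∩ B = {7, 40}

{7, 40}


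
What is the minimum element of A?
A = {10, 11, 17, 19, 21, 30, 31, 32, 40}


Set A = {10, 11, 17, 19, 21, 30, 31, 32, 40}
Elements in ascending order: 10, 11, 17, 19, 21, 30, 31, 32, 40
The smallest element is 10.

10


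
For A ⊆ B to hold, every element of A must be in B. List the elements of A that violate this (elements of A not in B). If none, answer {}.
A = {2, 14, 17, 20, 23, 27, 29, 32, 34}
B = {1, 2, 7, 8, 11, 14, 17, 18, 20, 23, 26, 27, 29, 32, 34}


Set A = {2, 14, 17, 20, 23, 27, 29, 32, 34}
Set B = {1, 2, 7, 8, 11, 14, 17, 18, 20, 23, 26, 27, 29, 32, 34}
Check each element of A against B:
2 ∈ B, 14 ∈ B, 17 ∈ B, 20 ∈ B, 23 ∈ B, 27 ∈ B, 29 ∈ B, 32 ∈ B, 34 ∈ B
Elements of A not in B: {}

{}


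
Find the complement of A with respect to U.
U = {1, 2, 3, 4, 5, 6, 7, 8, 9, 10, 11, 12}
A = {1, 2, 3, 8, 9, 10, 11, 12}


Universal set U = {1, 2, 3, 4, 5, 6, 7, 8, 9, 10, 11, 12}
Set A = {1, 2, 3, 8, 9, 10, 11, 12}
A' = U \ A = elements in U but not in A
Checking each element of U:
1 (in A, exclude), 2 (in A, exclude), 3 (in A, exclude), 4 (not in A, include), 5 (not in A, include), 6 (not in A, include), 7 (not in A, include), 8 (in A, exclude), 9 (in A, exclude), 10 (in A, exclude), 11 (in A, exclude), 12 (in A, exclude)
A' = {4, 5, 6, 7}

{4, 5, 6, 7}


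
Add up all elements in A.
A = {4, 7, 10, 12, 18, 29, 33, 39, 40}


Set A = {4, 7, 10, 12, 18, 29, 33, 39, 40}
Sum = 4 + 7 + 10 + 12 + 18 + 29 + 33 + 39 + 40 = 192

192


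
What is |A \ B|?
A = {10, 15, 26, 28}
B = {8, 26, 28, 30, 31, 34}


Set A = {10, 15, 26, 28}
Set B = {8, 26, 28, 30, 31, 34}
A \ B = {10, 15}
|A \ B| = 2

2


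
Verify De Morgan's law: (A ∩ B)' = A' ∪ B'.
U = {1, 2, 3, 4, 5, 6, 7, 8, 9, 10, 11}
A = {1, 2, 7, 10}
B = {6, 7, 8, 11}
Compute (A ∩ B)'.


U = {1, 2, 3, 4, 5, 6, 7, 8, 9, 10, 11}
A = {1, 2, 7, 10}, B = {6, 7, 8, 11}
A ∩ B = {7}
(A ∩ B)' = U \ (A ∩ B) = {1, 2, 3, 4, 5, 6, 8, 9, 10, 11}
Verification via A' ∪ B': A' = {3, 4, 5, 6, 8, 9, 11}, B' = {1, 2, 3, 4, 5, 9, 10}
A' ∪ B' = {1, 2, 3, 4, 5, 6, 8, 9, 10, 11} ✓

{1, 2, 3, 4, 5, 6, 8, 9, 10, 11}


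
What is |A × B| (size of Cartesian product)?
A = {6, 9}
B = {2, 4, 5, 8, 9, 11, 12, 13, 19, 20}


Set A = {6, 9} has 2 elements.
Set B = {2, 4, 5, 8, 9, 11, 12, 13, 19, 20} has 10 elements.
|A × B| = |A| × |B| = 2 × 10 = 20

20


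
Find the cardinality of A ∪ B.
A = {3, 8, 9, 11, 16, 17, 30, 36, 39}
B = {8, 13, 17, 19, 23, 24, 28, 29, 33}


Set A = {3, 8, 9, 11, 16, 17, 30, 36, 39}, |A| = 9
Set B = {8, 13, 17, 19, 23, 24, 28, 29, 33}, |B| = 9
A ∩ B = {8, 17}, |A ∩ B| = 2
|A ∪ B| = |A| + |B| - |A ∩ B| = 9 + 9 - 2 = 16

16


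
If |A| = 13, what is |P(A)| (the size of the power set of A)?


The set has 13 elements.
The power set contains all possible subsets.
|P(A)| = 2^|A| = 2^13 = 8192

8192


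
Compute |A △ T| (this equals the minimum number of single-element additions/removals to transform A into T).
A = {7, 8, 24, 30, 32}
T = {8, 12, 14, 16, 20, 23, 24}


Set A = {7, 8, 24, 30, 32}
Set T = {8, 12, 14, 16, 20, 23, 24}
Elements to remove from A (in A, not in T): {7, 30, 32} → 3 removals
Elements to add to A (in T, not in A): {12, 14, 16, 20, 23} → 5 additions
Total edits = 3 + 5 = 8

8


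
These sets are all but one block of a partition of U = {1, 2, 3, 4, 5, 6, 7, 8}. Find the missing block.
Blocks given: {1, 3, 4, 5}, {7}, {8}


U = {1, 2, 3, 4, 5, 6, 7, 8}
Shown blocks: {1, 3, 4, 5}, {7}, {8}
A partition's blocks are pairwise disjoint and cover U, so the missing block = U \ (union of shown blocks).
Union of shown blocks: {1, 3, 4, 5, 7, 8}
Missing block = U \ (union) = {2, 6}

{2, 6}


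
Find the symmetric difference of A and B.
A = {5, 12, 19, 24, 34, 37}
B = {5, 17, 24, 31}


Set A = {5, 12, 19, 24, 34, 37}
Set B = {5, 17, 24, 31}
A △ B = (A \ B) ∪ (B \ A)
Elements in A but not B: {12, 19, 34, 37}
Elements in B but not A: {17, 31}
A △ B = {12, 17, 19, 31, 34, 37}

{12, 17, 19, 31, 34, 37}


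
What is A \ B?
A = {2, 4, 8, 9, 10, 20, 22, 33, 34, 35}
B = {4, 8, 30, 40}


Set A = {2, 4, 8, 9, 10, 20, 22, 33, 34, 35}
Set B = {4, 8, 30, 40}
A \ B includes elements in A that are not in B.
Check each element of A:
2 (not in B, keep), 4 (in B, remove), 8 (in B, remove), 9 (not in B, keep), 10 (not in B, keep), 20 (not in B, keep), 22 (not in B, keep), 33 (not in B, keep), 34 (not in B, keep), 35 (not in B, keep)
A \ B = {2, 9, 10, 20, 22, 33, 34, 35}

{2, 9, 10, 20, 22, 33, 34, 35}


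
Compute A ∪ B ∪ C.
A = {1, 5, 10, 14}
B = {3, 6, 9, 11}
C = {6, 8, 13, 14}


Set A = {1, 5, 10, 14}
Set B = {3, 6, 9, 11}
Set C = {6, 8, 13, 14}
First, A ∪ B = {1, 3, 5, 6, 9, 10, 11, 14}
Then, (A ∪ B) ∪ C = {1, 3, 5, 6, 8, 9, 10, 11, 13, 14}

{1, 3, 5, 6, 8, 9, 10, 11, 13, 14}


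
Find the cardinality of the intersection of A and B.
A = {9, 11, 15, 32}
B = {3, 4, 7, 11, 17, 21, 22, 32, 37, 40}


Set A = {9, 11, 15, 32}
Set B = {3, 4, 7, 11, 17, 21, 22, 32, 37, 40}
A ∩ B = {11, 32}
|A ∩ B| = 2

2


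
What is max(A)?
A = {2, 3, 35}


Set A = {2, 3, 35}
Elements in ascending order: 2, 3, 35
The largest element is 35.

35


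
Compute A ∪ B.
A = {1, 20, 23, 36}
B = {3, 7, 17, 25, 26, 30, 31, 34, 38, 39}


Set A = {1, 20, 23, 36}
Set B = {3, 7, 17, 25, 26, 30, 31, 34, 38, 39}
A ∪ B includes all elements in either set.
Elements from A: {1, 20, 23, 36}
Elements from B not already included: {3, 7, 17, 25, 26, 30, 31, 34, 38, 39}
A ∪ B = {1, 3, 7, 17, 20, 23, 25, 26, 30, 31, 34, 36, 38, 39}

{1, 3, 7, 17, 20, 23, 25, 26, 30, 31, 34, 36, 38, 39}


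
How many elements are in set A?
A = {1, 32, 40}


Set A = {1, 32, 40}
Listing elements: 1, 32, 40
Counting: 3 elements
|A| = 3

3


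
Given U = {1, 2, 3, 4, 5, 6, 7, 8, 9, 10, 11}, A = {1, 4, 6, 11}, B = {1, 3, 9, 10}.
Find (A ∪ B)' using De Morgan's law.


U = {1, 2, 3, 4, 5, 6, 7, 8, 9, 10, 11}
A = {1, 4, 6, 11}, B = {1, 3, 9, 10}
A ∪ B = {1, 3, 4, 6, 9, 10, 11}
(A ∪ B)' = U \ (A ∪ B) = {2, 5, 7, 8}
Verification via A' ∩ B': A' = {2, 3, 5, 7, 8, 9, 10}, B' = {2, 4, 5, 6, 7, 8, 11}
A' ∩ B' = {2, 5, 7, 8} ✓

{2, 5, 7, 8}


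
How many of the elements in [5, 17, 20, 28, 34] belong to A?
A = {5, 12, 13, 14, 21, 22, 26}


Set A = {5, 12, 13, 14, 21, 22, 26}
Candidates: [5, 17, 20, 28, 34]
Check each candidate:
5 ∈ A, 17 ∉ A, 20 ∉ A, 28 ∉ A, 34 ∉ A
Count of candidates in A: 1

1


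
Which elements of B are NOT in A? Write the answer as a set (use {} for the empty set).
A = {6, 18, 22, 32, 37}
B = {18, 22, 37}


Set A = {6, 18, 22, 32, 37}
Set B = {18, 22, 37}
Check each element of B against A:
18 ∈ A, 22 ∈ A, 37 ∈ A
Elements of B not in A: {}

{}


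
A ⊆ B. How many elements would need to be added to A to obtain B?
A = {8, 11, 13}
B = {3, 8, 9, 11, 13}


Set A = {8, 11, 13}, |A| = 3
Set B = {3, 8, 9, 11, 13}, |B| = 5
Since A ⊆ B: B \ A = {3, 9}
|B| - |A| = 5 - 3 = 2

2


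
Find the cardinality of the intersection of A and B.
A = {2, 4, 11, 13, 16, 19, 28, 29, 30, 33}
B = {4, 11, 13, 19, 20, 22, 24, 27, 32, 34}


Set A = {2, 4, 11, 13, 16, 19, 28, 29, 30, 33}
Set B = {4, 11, 13, 19, 20, 22, 24, 27, 32, 34}
A ∩ B = {4, 11, 13, 19}
|A ∩ B| = 4

4


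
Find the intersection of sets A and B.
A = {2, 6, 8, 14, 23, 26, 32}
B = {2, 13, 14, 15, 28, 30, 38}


Set A = {2, 6, 8, 14, 23, 26, 32}
Set B = {2, 13, 14, 15, 28, 30, 38}
A ∩ B includes only elements in both sets.
Check each element of A against B:
2 ✓, 6 ✗, 8 ✗, 14 ✓, 23 ✗, 26 ✗, 32 ✗
A ∩ B = {2, 14}

{2, 14}


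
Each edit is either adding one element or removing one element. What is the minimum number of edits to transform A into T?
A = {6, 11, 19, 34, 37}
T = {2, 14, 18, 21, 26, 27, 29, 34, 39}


Set A = {6, 11, 19, 34, 37}
Set T = {2, 14, 18, 21, 26, 27, 29, 34, 39}
Elements to remove from A (in A, not in T): {6, 11, 19, 37} → 4 removals
Elements to add to A (in T, not in A): {2, 14, 18, 21, 26, 27, 29, 39} → 8 additions
Total edits = 4 + 8 = 12

12


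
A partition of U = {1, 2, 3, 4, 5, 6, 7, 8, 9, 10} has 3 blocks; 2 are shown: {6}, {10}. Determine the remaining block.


U = {1, 2, 3, 4, 5, 6, 7, 8, 9, 10}
Shown blocks: {6}, {10}
A partition's blocks are pairwise disjoint and cover U, so the missing block = U \ (union of shown blocks).
Union of shown blocks: {6, 10}
Missing block = U \ (union) = {1, 2, 3, 4, 5, 7, 8, 9}

{1, 2, 3, 4, 5, 7, 8, 9}


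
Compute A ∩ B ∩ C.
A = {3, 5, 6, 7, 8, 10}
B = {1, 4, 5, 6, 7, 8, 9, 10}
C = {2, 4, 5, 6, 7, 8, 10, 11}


Set A = {3, 5, 6, 7, 8, 10}
Set B = {1, 4, 5, 6, 7, 8, 9, 10}
Set C = {2, 4, 5, 6, 7, 8, 10, 11}
First, A ∩ B = {5, 6, 7, 8, 10}
Then, (A ∩ B) ∩ C = {5, 6, 7, 8, 10}

{5, 6, 7, 8, 10}


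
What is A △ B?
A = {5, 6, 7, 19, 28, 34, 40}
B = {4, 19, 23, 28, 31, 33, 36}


Set A = {5, 6, 7, 19, 28, 34, 40}
Set B = {4, 19, 23, 28, 31, 33, 36}
A △ B = (A \ B) ∪ (B \ A)
Elements in A but not B: {5, 6, 7, 34, 40}
Elements in B but not A: {4, 23, 31, 33, 36}
A △ B = {4, 5, 6, 7, 23, 31, 33, 34, 36, 40}

{4, 5, 6, 7, 23, 31, 33, 34, 36, 40}


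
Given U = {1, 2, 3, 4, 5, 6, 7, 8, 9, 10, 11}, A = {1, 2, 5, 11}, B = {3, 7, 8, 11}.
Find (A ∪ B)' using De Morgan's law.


U = {1, 2, 3, 4, 5, 6, 7, 8, 9, 10, 11}
A = {1, 2, 5, 11}, B = {3, 7, 8, 11}
A ∪ B = {1, 2, 3, 5, 7, 8, 11}
(A ∪ B)' = U \ (A ∪ B) = {4, 6, 9, 10}
Verification via A' ∩ B': A' = {3, 4, 6, 7, 8, 9, 10}, B' = {1, 2, 4, 5, 6, 9, 10}
A' ∩ B' = {4, 6, 9, 10} ✓

{4, 6, 9, 10}


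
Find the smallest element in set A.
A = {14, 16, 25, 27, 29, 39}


Set A = {14, 16, 25, 27, 29, 39}
Elements in ascending order: 14, 16, 25, 27, 29, 39
The smallest element is 14.

14


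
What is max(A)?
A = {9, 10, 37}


Set A = {9, 10, 37}
Elements in ascending order: 9, 10, 37
The largest element is 37.

37


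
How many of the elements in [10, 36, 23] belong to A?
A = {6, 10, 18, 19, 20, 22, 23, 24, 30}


Set A = {6, 10, 18, 19, 20, 22, 23, 24, 30}
Candidates: [10, 36, 23]
Check each candidate:
10 ∈ A, 36 ∉ A, 23 ∈ A
Count of candidates in A: 2

2


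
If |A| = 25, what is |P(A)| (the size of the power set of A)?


The set has 25 elements.
The power set contains all possible subsets.
|P(A)| = 2^|A| = 2^25 = 33554432

33554432


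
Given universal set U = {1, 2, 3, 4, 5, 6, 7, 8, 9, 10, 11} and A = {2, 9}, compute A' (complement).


Universal set U = {1, 2, 3, 4, 5, 6, 7, 8, 9, 10, 11}
Set A = {2, 9}
A' = U \ A = elements in U but not in A
Checking each element of U:
1 (not in A, include), 2 (in A, exclude), 3 (not in A, include), 4 (not in A, include), 5 (not in A, include), 6 (not in A, include), 7 (not in A, include), 8 (not in A, include), 9 (in A, exclude), 10 (not in A, include), 11 (not in A, include)
A' = {1, 3, 4, 5, 6, 7, 8, 10, 11}

{1, 3, 4, 5, 6, 7, 8, 10, 11}


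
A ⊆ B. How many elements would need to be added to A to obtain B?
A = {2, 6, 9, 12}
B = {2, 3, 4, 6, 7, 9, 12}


Set A = {2, 6, 9, 12}, |A| = 4
Set B = {2, 3, 4, 6, 7, 9, 12}, |B| = 7
Since A ⊆ B: B \ A = {3, 4, 7}
|B| - |A| = 7 - 4 = 3

3


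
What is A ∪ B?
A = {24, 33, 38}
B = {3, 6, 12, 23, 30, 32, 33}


Set A = {24, 33, 38}
Set B = {3, 6, 12, 23, 30, 32, 33}
A ∪ B includes all elements in either set.
Elements from A: {24, 33, 38}
Elements from B not already included: {3, 6, 12, 23, 30, 32}
A ∪ B = {3, 6, 12, 23, 24, 30, 32, 33, 38}

{3, 6, 12, 23, 24, 30, 32, 33, 38}


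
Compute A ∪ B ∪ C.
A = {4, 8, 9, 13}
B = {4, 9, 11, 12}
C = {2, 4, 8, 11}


Set A = {4, 8, 9, 13}
Set B = {4, 9, 11, 12}
Set C = {2, 4, 8, 11}
First, A ∪ B = {4, 8, 9, 11, 12, 13}
Then, (A ∪ B) ∪ C = {2, 4, 8, 9, 11, 12, 13}

{2, 4, 8, 9, 11, 12, 13}


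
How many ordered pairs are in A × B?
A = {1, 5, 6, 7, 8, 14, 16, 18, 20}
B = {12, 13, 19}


Set A = {1, 5, 6, 7, 8, 14, 16, 18, 20} has 9 elements.
Set B = {12, 13, 19} has 3 elements.
|A × B| = |A| × |B| = 9 × 3 = 27

27


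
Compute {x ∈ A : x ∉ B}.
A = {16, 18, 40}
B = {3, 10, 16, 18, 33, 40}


Set A = {16, 18, 40}
Set B = {3, 10, 16, 18, 33, 40}
Check each element of A against B:
16 ∈ B, 18 ∈ B, 40 ∈ B
Elements of A not in B: {}

{}


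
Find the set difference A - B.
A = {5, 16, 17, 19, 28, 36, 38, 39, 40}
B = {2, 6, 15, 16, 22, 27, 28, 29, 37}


Set A = {5, 16, 17, 19, 28, 36, 38, 39, 40}
Set B = {2, 6, 15, 16, 22, 27, 28, 29, 37}
A \ B includes elements in A that are not in B.
Check each element of A:
5 (not in B, keep), 16 (in B, remove), 17 (not in B, keep), 19 (not in B, keep), 28 (in B, remove), 36 (not in B, keep), 38 (not in B, keep), 39 (not in B, keep), 40 (not in B, keep)
A \ B = {5, 17, 19, 36, 38, 39, 40}

{5, 17, 19, 36, 38, 39, 40}


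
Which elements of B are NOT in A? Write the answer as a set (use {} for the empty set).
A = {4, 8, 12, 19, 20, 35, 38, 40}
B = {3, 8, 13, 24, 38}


Set A = {4, 8, 12, 19, 20, 35, 38, 40}
Set B = {3, 8, 13, 24, 38}
Check each element of B against A:
3 ∉ A (include), 8 ∈ A, 13 ∉ A (include), 24 ∉ A (include), 38 ∈ A
Elements of B not in A: {3, 13, 24}

{3, 13, 24}


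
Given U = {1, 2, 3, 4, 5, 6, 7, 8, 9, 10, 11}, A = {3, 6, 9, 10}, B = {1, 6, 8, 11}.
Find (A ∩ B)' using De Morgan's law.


U = {1, 2, 3, 4, 5, 6, 7, 8, 9, 10, 11}
A = {3, 6, 9, 10}, B = {1, 6, 8, 11}
A ∩ B = {6}
(A ∩ B)' = U \ (A ∩ B) = {1, 2, 3, 4, 5, 7, 8, 9, 10, 11}
Verification via A' ∪ B': A' = {1, 2, 4, 5, 7, 8, 11}, B' = {2, 3, 4, 5, 7, 9, 10}
A' ∪ B' = {1, 2, 3, 4, 5, 7, 8, 9, 10, 11} ✓

{1, 2, 3, 4, 5, 7, 8, 9, 10, 11}


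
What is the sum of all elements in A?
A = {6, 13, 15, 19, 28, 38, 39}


Set A = {6, 13, 15, 19, 28, 38, 39}
Sum = 6 + 13 + 15 + 19 + 28 + 38 + 39 = 158

158


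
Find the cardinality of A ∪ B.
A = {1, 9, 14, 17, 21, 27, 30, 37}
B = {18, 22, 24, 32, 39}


Set A = {1, 9, 14, 17, 21, 27, 30, 37}, |A| = 8
Set B = {18, 22, 24, 32, 39}, |B| = 5
A ∩ B = {}, |A ∩ B| = 0
|A ∪ B| = |A| + |B| - |A ∩ B| = 8 + 5 - 0 = 13

13


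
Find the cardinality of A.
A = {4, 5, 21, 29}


Set A = {4, 5, 21, 29}
Listing elements: 4, 5, 21, 29
Counting: 4 elements
|A| = 4

4
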